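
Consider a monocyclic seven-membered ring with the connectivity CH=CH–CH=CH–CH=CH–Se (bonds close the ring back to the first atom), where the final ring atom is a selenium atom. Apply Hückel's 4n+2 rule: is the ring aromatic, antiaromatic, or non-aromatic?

Antiaromatic

Check conjugation: each doubly-bonded ring atom is sp² with one p-orbital electron; the selenium donates one lone pair from its p orbital — every position has a p orbital, so the cyclic π system is continuous.
Counting π electrons: 3 × 2 = 6 from the double-bond units + 2 from the Se atom = 8.
8 is a 4n count (n = 2), so the planar conjugated ring is antiaromatic.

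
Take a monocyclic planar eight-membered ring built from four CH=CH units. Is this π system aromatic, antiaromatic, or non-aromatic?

Antiaromatic

Every ring atom contributes a p orbital perpendicular to the ring (every atom in a ring double bond is sp² and brings one electron to the p orbital), so the π system is cyclic and fully conjugated.
Tallying contributions gives 4 × 2 = 8 from the 4 double-bond units.
A 4n π count (8, n = 2) in a planar conjugated ring means antiaromatic.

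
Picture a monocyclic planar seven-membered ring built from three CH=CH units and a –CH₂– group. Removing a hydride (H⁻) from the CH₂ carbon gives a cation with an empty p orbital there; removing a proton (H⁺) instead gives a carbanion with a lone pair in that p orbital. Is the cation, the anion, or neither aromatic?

Both ions have a continuous loop of p orbitals — each ring atom is sp².
Cation: 3 × 2 + 0 = 6 π electrons → 4(1)+2, aromatic.
Anion: 3 × 2 + 2 = 8 π electrons → 4(2), antiaromatic.

The cation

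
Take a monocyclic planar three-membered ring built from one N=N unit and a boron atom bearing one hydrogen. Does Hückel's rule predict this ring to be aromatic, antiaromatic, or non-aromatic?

The p orbitals form a continuous loop: the double-bond atoms are sp², each contributing one p electron; each =N– nitrogen is pyridine-type (lone pair in the sp² plane, one electron in the p orbital); the boron has an empty p orbital. The ring is fully conjugated.
Counting π electrons: 1 × 2 = 2 from the double-bond unit + 0 from the BH atom = 2.
That gives a 4n+2 count (2, n = 0).

Aromatic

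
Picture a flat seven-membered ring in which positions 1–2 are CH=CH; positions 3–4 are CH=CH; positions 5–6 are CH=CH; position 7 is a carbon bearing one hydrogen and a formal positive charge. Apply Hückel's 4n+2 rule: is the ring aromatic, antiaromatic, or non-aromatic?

Every ring atom contributes a p orbital perpendicular to the ring (the double-bond atoms are sp², each contributing one p electron; the carbocation has an empty p orbital), so the π system is cyclic and fully conjugated.
Adding the contributions, 3 × 2 = 6 from the double-bond units + 0 from the CH(+) atom = 6.
That gives a 4n+2 count (6, n = 1).

Aromatic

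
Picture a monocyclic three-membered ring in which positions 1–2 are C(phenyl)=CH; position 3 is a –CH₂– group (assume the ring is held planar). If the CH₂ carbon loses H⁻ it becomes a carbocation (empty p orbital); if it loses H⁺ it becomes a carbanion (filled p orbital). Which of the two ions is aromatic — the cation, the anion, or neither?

Once that carbon is sp², every ring atom has a p orbital and both ions are fully conjugated.
Cation: 1 × 2 + 0 = 2 π electrons → 4(0)+2, aromatic.
Anion: 1 × 2 + 2 = 4 π electrons → 4(1), antiaromatic.

The cation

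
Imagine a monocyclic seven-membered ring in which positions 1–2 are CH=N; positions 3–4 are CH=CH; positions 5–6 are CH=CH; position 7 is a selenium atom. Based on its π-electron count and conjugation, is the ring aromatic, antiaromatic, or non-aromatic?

Antiaromatic

All ring atoms are sp² and supply a p orbital to the ring (every atom in a ring double bond is sp² and brings one electron to the p orbital; each sp² =N– keeps its lone pair in-plane and puts one electron into the π system; the selenium donates one lone pair from its p orbital); the conjugation is uninterrupted.
Adding the contributions, 3 × 2 = 6 from the double-bond units + 2 from the Se atom = 8.
8 = 4(2); a planar, fully conjugated 4n system is antiaromatic.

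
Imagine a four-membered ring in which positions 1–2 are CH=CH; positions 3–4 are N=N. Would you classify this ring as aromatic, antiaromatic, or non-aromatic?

Check conjugation: every atom in a ring double bond is sp² and brings one electron to the p orbital; each =N– nitrogen is pyridine-type (lone pair in the sp² plane, one electron in the p orbital) — every position has a p orbital, so the cyclic π system is continuous.
Counting π electrons: 2 × 2 = 4 from the 2 double-bond units.
With 4 = 4·1 π electrons, Hückel's rule classifies the planar ring as antiaromatic.

Antiaromatic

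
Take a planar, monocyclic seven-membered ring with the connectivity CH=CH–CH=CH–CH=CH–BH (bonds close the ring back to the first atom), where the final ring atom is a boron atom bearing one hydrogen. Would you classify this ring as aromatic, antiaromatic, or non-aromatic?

Aromatic

Check conjugation: the double-bond atoms are sp², each contributing one p electron; the boron has an empty p orbital — every position has a p orbital, so the cyclic π system is continuous.
Counting π electrons: 3 × 2 = 6 from the double-bond units + 0 from the BH atom = 6.
That gives a 4n+2 count (6, n = 1).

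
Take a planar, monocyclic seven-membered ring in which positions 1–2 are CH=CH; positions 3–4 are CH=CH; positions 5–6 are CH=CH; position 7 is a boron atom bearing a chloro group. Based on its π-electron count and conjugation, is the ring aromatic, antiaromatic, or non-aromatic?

The p orbitals form a continuous loop: every atom in a ring double bond is sp² and brings one electron to the p orbital; the boron has an empty p orbital. The ring is fully conjugated.
Counting π electrons: 3 × 2 = 6 from the double-bond units + 0 from the B(chloro) atom = 6.
Since 6 = 4·1 + 2, the ring meets the 4n+2 criterion.

Aromatic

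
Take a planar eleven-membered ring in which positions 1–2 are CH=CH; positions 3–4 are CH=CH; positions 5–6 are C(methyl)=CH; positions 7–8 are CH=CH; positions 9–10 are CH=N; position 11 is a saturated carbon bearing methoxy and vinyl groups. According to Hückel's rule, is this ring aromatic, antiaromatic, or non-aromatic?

Non-aromatic

Because that saturated carbon is sp³ and has no p orbital in the ring π system at the C(methoxy)(vinyl) position, the π system cannot extend all the way around the ring.
Broken conjugation rules out both aromaticity and antiaromaticity.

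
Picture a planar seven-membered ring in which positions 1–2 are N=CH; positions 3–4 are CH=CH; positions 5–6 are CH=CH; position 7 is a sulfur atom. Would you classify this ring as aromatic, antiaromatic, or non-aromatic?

Antiaromatic

All ring atoms are sp² and supply a p orbital to the ring (every atom in a ring double bond is sp² and brings one electron to the p orbital; the doubly-bonded nitrogens are pyridine-type — their lone pairs lie in the ring plane, leaving one electron in the p orbital; the sulfur donates one lone pair from its p orbital); the conjugation is uninterrupted.
Adding the contributions, 3 × 2 = 6 from the double-bond units + 2 from the S atom = 8.
8 = 4(2); a planar, fully conjugated 4n system is antiaromatic.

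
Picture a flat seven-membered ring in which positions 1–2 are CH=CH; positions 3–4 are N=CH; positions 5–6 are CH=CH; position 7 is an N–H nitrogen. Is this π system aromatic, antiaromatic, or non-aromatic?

All ring atoms are sp² and supply a p orbital to the ring (the double-bond atoms are sp², each contributing one p electron; each =N– nitrogen is pyridine-type (lone pair in the sp² plane, one electron in the p orbital); the pyrrole-type nitrogen donates its lone pair from the p orbital); the conjugation is uninterrupted.
Tallying contributions gives 3 × 2 = 6 from the double-bond units + 2 from the NH atom = 8.
A 4n π count (8, n = 2) in a planar conjugated ring means antiaromatic.

Antiaromatic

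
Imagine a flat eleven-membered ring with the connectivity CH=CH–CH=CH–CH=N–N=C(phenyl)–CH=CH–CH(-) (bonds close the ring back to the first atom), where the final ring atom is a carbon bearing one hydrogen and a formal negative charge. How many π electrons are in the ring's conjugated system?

12

All ring atoms are sp² and supply a p orbital to the ring (each doubly-bonded ring atom is sp² with one p-orbital electron; the doubly-bonded nitrogens are pyridine-type — their lone pairs lie in the ring plane, leaving one electron in the p orbital; the carbanion's lone pair occupies the p orbital); the conjugation is uninterrupted.
Adding the contributions, 5 × 2 = 10 from the double-bond units + 2 from the CH(-) atom = 12.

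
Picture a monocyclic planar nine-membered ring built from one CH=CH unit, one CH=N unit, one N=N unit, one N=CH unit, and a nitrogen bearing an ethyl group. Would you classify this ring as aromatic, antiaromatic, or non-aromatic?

All ring atoms are sp² and supply a p orbital to the ring (every atom in a ring double bond is sp² and brings one electron to the p orbital; each =N– nitrogen is pyridine-type (lone pair in the sp² plane, one electron in the p orbital); the pyrrole-type nitrogen donates its lone pair from the p orbital); the conjugation is uninterrupted.
Tallying contributions gives 4 × 2 = 8 from the double-bond units + 2 from the N(ethyl) atom = 10.
Since 10 = 4·2 + 2, the ring meets the 4n+2 criterion.

Aromatic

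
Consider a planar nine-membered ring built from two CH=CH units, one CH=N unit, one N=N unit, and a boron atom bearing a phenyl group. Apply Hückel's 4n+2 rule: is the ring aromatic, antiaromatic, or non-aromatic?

All ring atoms are sp² and supply a p orbital to the ring (each doubly-bonded ring atom is sp² with one p-orbital electron; each sp² =N– keeps its lone pair in-plane and puts one electron into the π system; the boron has an empty p orbital); the conjugation is uninterrupted.
Adding the contributions, 4 × 2 = 8 from the double-bond units + 0 from the B(phenyl) atom = 8.
8 is a 4n count (n = 2), so the planar conjugated ring is antiaromatic.

Antiaromatic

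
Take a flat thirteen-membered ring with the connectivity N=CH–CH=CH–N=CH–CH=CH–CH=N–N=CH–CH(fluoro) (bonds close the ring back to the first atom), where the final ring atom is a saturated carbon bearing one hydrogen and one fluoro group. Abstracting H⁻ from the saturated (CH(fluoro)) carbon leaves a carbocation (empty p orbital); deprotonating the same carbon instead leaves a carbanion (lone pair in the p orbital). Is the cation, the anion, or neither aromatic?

Both ions have a continuous loop of p orbitals — each ring atom is sp².
Cation: 6 × 2 + 0 = 12 π electrons → 4(3), antiaromatic.
Anion: 6 × 2 + 2 = 14 π electrons → 4(3)+2, aromatic.

The anion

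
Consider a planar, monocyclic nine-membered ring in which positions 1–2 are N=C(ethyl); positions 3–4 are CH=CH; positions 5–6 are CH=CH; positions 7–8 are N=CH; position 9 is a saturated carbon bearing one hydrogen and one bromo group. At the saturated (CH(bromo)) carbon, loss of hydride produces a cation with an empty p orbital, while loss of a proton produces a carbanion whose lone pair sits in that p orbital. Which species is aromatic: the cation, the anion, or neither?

In both ions every ring atom is sp² and contributes a p orbital, so both rings are fully conjugated.
Cation: 4 × 2 + 0 = 8 π electrons → 4(2), antiaromatic.
Anion: 4 × 2 + 2 = 10 π electrons → 4(2)+2, aromatic.

The anion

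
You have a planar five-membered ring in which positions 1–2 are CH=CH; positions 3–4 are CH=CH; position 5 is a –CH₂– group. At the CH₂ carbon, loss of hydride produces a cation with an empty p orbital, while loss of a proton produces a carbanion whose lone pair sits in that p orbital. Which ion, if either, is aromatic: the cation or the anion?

In either ion the ring is fully conjugated: every atom, including the new sp² carbon, supplies a p orbital.
Cation: 2 × 2 + 0 = 4 π electrons → 4(1), antiaromatic.
Anion: 2 × 2 + 2 = 6 π electrons → 4(1)+2, aromatic.

The anion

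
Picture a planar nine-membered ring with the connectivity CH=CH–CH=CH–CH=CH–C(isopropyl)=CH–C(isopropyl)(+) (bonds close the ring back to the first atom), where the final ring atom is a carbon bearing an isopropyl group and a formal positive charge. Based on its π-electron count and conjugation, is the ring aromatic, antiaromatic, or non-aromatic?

The p orbitals form a continuous loop: each doubly-bonded ring atom is sp² with one p-orbital electron; the carbocation has an empty p orbital. The ring is fully conjugated.
Tallying contributions gives 4 × 2 = 8 from the double-bond units + 0 from the C(isopropyl)(+) atom = 8.
A 4n π count (8, n = 2) in a planar conjugated ring means antiaromatic.

Antiaromatic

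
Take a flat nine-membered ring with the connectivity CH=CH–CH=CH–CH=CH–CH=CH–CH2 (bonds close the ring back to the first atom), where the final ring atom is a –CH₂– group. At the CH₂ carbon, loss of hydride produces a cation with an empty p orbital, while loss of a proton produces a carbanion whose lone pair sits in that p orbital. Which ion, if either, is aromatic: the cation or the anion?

The anion

Once that carbon is sp², every ring atom has a p orbital and both ions are fully conjugated.
Cation: 4 × 2 + 0 = 8 π electrons → 4(2), antiaromatic.
Anion: 4 × 2 + 2 = 10 π electrons → 4(2)+2, aromatic.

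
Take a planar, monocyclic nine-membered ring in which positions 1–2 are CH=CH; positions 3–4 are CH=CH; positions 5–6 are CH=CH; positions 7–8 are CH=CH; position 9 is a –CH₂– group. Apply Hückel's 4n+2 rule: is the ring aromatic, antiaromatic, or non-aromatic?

Non-aromatic

The CH2 position has four σ bonds — the tetrahedral CH₂ carbon is sp³ and has no p orbital in the ring π system — so the cyclic conjugation is interrupted.
Hückel's rule only applies to fully conjugated rings, so this one is simply non-aromatic.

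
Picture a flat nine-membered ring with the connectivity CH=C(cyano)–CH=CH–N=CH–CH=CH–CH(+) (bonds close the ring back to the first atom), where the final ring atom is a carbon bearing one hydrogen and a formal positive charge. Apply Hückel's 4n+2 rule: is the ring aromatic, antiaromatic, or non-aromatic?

Check conjugation: each doubly-bonded ring atom is sp² with one p-orbital electron; the doubly-bonded nitrogens are pyridine-type — their lone pairs lie in the ring plane, leaving one electron in the p orbital; the carbocation has an empty p orbital — every position has a p orbital, so the cyclic π system is continuous.
Tallying contributions gives 4 × 2 = 8 from the double-bond units + 0 from the CH(+) atom = 8.
8 = 4(2); a planar, fully conjugated 4n system is antiaromatic.

Antiaromatic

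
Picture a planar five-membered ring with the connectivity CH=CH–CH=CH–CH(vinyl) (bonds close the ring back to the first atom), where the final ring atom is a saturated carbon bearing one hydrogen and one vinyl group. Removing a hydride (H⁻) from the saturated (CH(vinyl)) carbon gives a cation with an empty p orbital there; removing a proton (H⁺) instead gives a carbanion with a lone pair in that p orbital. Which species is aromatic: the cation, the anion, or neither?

The anion

In either ion the ring is fully conjugated: every atom, including the new sp² carbon, supplies a p orbital.
Cation: 2 × 2 + 0 = 4 π electrons → 4(1), antiaromatic.
Anion: 2 × 2 + 2 = 6 π electrons → 4(1)+2, aromatic.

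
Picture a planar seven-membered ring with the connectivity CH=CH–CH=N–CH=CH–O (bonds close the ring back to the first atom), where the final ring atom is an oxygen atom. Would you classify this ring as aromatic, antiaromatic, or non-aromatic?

Antiaromatic

Every ring atom contributes a p orbital perpendicular to the ring (each doubly-bonded ring atom is sp² with one p-orbital electron; the doubly-bonded nitrogens are pyridine-type — their lone pairs lie in the ring plane, leaving one electron in the p orbital; the oxygen donates one lone pair from its p orbital), so the π system is cyclic and fully conjugated.
π-electron count: 3 × 2 = 6 from the double-bond units + 2 from the O atom = 8.
A 4n π count (8, n = 2) in a planar conjugated ring means antiaromatic.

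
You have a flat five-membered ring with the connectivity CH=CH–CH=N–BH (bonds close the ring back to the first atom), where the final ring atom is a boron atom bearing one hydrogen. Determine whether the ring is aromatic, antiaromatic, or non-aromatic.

Antiaromatic

The p orbitals form a continuous loop: the double-bond atoms are sp², each contributing one p electron; the doubly-bonded nitrogens are pyridine-type — their lone pairs lie in the ring plane, leaving one electron in the p orbital; the boron has an empty p orbital. The ring is fully conjugated.
Adding the contributions, 2 × 2 = 4 from the double-bond units + 0 from the BH atom = 4.
With 4 = 4·1 π electrons, Hückel's rule classifies the planar ring as antiaromatic.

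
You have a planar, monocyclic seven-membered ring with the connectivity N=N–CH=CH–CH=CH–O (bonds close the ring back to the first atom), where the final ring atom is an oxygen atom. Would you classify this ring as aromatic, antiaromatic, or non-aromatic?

Check conjugation: every atom in a ring double bond is sp² and brings one electron to the p orbital; each sp² =N– keeps its lone pair in-plane and puts one electron into the π system; the oxygen donates one lone pair from its p orbital — every position has a p orbital, so the cyclic π system is continuous.
Tallying contributions gives 3 × 2 = 6 from the double-bond units + 2 from the O atom = 8.
A 4n π count (8, n = 2) in a planar conjugated ring means antiaromatic.

Antiaromatic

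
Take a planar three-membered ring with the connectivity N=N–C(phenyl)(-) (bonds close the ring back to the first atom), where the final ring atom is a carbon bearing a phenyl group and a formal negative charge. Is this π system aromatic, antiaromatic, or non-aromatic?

All ring atoms are sp² and supply a p orbital to the ring (each doubly-bonded ring atom is sp² with one p-orbital electron; each sp² =N– keeps its lone pair in-plane and puts one electron into the π system; the carbanion's lone pair occupies the p orbital); the conjugation is uninterrupted.
π-electron count: 1 × 2 = 2 from the double-bond unit + 2 from the C(phenyl)(-) atom = 4.
A 4n π count (4, n = 1) in a planar conjugated ring means antiaromatic.

Antiaromatic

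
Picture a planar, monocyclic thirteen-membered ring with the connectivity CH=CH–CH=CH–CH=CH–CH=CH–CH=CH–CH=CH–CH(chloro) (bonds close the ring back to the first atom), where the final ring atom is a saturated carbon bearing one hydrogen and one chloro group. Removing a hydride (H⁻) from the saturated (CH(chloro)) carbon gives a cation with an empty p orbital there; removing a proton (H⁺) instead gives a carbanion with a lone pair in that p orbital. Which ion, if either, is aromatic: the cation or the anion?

In both ions every ring atom is sp² and contributes a p orbital, so both rings are fully conjugated.
Cation: 6 × 2 + 0 = 12 π electrons → 4(3), antiaromatic.
Anion: 6 × 2 + 2 = 14 π electrons → 4(3)+2, aromatic.

The anion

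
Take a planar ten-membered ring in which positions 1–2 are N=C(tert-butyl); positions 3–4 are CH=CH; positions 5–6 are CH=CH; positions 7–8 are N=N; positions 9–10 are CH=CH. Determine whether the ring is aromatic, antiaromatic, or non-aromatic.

Aromatic

Every ring atom contributes a p orbital perpendicular to the ring (every atom in a ring double bond is sp² and brings one electron to the p orbital; each =N– nitrogen is pyridine-type (lone pair in the sp² plane, one electron in the p orbital)), so the π system is cyclic and fully conjugated.
π-electron count: 5 × 2 = 10 from the 5 double-bond units.
10 = 4(2) + 2, which satisfies Hückel's 4n+2 rule.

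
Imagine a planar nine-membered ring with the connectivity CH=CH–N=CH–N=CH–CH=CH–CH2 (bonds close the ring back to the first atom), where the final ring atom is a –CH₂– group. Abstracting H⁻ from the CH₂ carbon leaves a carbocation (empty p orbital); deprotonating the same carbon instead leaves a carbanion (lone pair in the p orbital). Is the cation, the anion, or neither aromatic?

The anion

Both ions have a continuous loop of p orbitals — each ring atom is sp².
Cation: 4 × 2 + 0 = 8 π electrons → 4(2), antiaromatic.
Anion: 4 × 2 + 2 = 10 π electrons → 4(2)+2, aromatic.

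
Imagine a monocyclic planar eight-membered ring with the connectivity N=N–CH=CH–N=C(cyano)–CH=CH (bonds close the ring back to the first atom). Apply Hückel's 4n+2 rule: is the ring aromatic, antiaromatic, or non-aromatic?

Antiaromatic

Check conjugation: every atom in a ring double bond is sp² and brings one electron to the p orbital; each =N– nitrogen is pyridine-type (lone pair in the sp² plane, one electron in the p orbital) — every position has a p orbital, so the cyclic π system is continuous.
π-electron count: 4 × 2 = 8 from the 4 double-bond units.
With 8 = 4·2 π electrons, Hückel's rule classifies the planar ring as antiaromatic.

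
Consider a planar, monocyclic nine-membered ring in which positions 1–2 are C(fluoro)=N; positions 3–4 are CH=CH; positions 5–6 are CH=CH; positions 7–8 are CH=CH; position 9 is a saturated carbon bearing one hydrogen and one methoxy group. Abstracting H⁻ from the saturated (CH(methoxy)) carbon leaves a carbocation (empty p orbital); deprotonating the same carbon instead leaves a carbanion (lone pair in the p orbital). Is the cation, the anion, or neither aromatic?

The anion

Both ions have a continuous loop of p orbitals — each ring atom is sp².
Cation: 4 × 2 + 0 = 8 π electrons → 4(2), antiaromatic.
Anion: 4 × 2 + 2 = 10 π electrons → 4(2)+2, aromatic.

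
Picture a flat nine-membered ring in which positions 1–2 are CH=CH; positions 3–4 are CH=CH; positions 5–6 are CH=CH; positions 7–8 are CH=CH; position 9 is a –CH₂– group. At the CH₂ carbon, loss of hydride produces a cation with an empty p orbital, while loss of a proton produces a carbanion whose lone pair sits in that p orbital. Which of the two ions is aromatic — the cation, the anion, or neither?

The anion

Once that carbon is sp², every ring atom has a p orbital and both ions are fully conjugated.
Cation: 4 × 2 + 0 = 8 π electrons → 4(2), antiaromatic.
Anion: 4 × 2 + 2 = 10 π electrons → 4(2)+2, aromatic.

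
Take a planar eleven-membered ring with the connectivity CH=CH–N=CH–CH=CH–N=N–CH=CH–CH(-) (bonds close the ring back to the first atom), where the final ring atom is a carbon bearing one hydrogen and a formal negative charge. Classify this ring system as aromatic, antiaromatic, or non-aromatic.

All ring atoms are sp² and supply a p orbital to the ring (every atom in a ring double bond is sp² and brings one electron to the p orbital; each =N– nitrogen is pyridine-type (lone pair in the sp² plane, one electron in the p orbital); the carbanion's lone pair occupies the p orbital); the conjugation is uninterrupted.
π-electron count: 5 × 2 = 10 from the double-bond units + 2 from the CH(-) atom = 12.
12 is a 4n count (n = 3), so the planar conjugated ring is antiaromatic.

Antiaromatic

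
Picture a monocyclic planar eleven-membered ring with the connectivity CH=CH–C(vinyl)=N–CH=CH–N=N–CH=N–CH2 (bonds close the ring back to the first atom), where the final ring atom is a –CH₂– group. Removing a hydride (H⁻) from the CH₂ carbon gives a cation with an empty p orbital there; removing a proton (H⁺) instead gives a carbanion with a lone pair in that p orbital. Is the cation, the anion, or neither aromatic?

The cation

In both ions every ring atom is sp² and contributes a p orbital, so both rings are fully conjugated.
Cation: 5 × 2 + 0 = 10 π electrons → 4(2)+2, aromatic.
Anion: 5 × 2 + 2 = 12 π electrons → 4(3), antiaromatic.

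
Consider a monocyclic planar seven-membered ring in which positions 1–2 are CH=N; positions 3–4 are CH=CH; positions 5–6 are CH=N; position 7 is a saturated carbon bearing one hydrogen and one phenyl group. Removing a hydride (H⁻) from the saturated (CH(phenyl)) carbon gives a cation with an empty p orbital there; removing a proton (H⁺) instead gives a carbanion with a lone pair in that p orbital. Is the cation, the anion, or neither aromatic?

Once that carbon is sp², every ring atom has a p orbital and both ions are fully conjugated.
Cation: 3 × 2 + 0 = 6 π electrons → 4(1)+2, aromatic.
Anion: 3 × 2 + 2 = 8 π electrons → 4(2), antiaromatic.

The cation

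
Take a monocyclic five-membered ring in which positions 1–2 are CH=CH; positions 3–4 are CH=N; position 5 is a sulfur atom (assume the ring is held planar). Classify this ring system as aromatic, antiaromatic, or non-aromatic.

Aromatic

Check conjugation: every atom in a ring double bond is sp² and brings one electron to the p orbital; the doubly-bonded nitrogens are pyridine-type — their lone pairs lie in the ring plane, leaving one electron in the p orbital; the sulfur donates one lone pair from its p orbital — every position has a p orbital, so the cyclic π system is continuous.
Counting π electrons: 2 × 2 = 4 from the double-bond units + 2 from the S atom = 6.
With 6 π electrons (n = 1), the Hückel 4n+2 condition holds.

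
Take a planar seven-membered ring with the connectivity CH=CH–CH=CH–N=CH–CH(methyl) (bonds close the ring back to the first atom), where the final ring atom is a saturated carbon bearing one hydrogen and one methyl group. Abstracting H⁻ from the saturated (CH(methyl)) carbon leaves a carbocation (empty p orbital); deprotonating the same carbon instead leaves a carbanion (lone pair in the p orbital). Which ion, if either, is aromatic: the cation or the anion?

In both ions every ring atom is sp² and contributes a p orbital, so both rings are fully conjugated.
Cation: 3 × 2 + 0 = 6 π electrons → 4(1)+2, aromatic.
Anion: 3 × 2 + 2 = 8 π electrons → 4(2), antiaromatic.

The cation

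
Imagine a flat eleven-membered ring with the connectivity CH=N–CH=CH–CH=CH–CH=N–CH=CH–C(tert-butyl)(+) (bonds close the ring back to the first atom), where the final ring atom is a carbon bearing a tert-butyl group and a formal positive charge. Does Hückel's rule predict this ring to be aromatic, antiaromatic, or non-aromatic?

Aromatic

Every ring atom contributes a p orbital perpendicular to the ring (each doubly-bonded ring atom is sp² with one p-orbital electron; each sp² =N– keeps its lone pair in-plane and puts one electron into the π system; the carbocation has an empty p orbital), so the π system is cyclic and fully conjugated.
Adding the contributions, 5 × 2 = 10 from the double-bond units + 0 from the C(tert-butyl)(+) atom = 10.
Since 10 = 4·2 + 2, the ring meets the 4n+2 criterion.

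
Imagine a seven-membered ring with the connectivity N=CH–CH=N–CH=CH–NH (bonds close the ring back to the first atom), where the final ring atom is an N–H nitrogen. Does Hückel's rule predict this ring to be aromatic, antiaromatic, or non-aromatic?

Every ring atom contributes a p orbital perpendicular to the ring (the double-bond atoms are sp², each contributing one p electron; each =N– nitrogen is pyridine-type (lone pair in the sp² plane, one electron in the p orbital); the pyrrole-type nitrogen donates its lone pair from the p orbital), so the π system is cyclic and fully conjugated.
Counting π electrons: 3 × 2 = 6 from the double-bond units + 2 from the NH atom = 8.
8 = 4(2); a planar, fully conjugated 4n system is antiaromatic.

Antiaromatic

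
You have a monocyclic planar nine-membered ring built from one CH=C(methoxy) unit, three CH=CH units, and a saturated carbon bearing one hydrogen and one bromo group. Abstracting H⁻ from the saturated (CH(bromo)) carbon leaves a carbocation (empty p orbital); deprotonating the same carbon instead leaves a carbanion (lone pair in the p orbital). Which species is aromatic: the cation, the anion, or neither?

In both ions every ring atom is sp² and contributes a p orbital, so both rings are fully conjugated.
Cation: 4 × 2 + 0 = 8 π electrons → 4(2), antiaromatic.
Anion: 4 × 2 + 2 = 10 π electrons → 4(2)+2, aromatic.

The anion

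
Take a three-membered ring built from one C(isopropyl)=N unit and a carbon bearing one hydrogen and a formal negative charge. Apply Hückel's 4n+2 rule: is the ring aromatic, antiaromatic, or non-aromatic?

The p orbitals form a continuous loop: every atom in a ring double bond is sp² and brings one electron to the p orbital; the doubly-bonded nitrogens are pyridine-type — their lone pairs lie in the ring plane, leaving one electron in the p orbital; the carbanion's lone pair occupies the p orbital. The ring is fully conjugated.
π-electron count: 1 × 2 = 2 from the double-bond unit + 2 from the CH(-) atom = 4.
4 is a 4n count (n = 1), so the planar conjugated ring is antiaromatic.

Antiaromatic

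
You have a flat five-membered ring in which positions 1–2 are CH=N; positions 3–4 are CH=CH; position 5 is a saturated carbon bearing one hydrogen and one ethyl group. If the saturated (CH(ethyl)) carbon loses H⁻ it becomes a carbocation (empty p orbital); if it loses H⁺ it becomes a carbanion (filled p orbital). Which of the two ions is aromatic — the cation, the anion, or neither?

The anion

In both ions every ring atom is sp² and contributes a p orbital, so both rings are fully conjugated.
Cation: 2 × 2 + 0 = 4 π electrons → 4(1), antiaromatic.
Anion: 2 × 2 + 2 = 6 π electrons → 4(1)+2, aromatic.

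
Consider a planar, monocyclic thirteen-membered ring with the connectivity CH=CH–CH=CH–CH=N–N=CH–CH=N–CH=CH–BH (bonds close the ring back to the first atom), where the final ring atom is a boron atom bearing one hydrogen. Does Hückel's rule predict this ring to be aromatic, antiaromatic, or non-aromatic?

Every ring atom contributes a p orbital perpendicular to the ring (the double-bond atoms are sp², each contributing one p electron; each =N– nitrogen is pyridine-type (lone pair in the sp² plane, one electron in the p orbital); the boron has an empty p orbital), so the π system is cyclic and fully conjugated.
Tallying contributions gives 6 × 2 = 12 from the double-bond units + 0 from the BH atom = 12.
A 4n π count (12, n = 3) in a planar conjugated ring means antiaromatic.

Antiaromatic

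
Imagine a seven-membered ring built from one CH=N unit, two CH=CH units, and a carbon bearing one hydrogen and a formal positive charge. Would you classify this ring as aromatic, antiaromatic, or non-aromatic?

Aromatic

Every ring atom contributes a p orbital perpendicular to the ring (the double-bond atoms are sp², each contributing one p electron; each =N– nitrogen is pyridine-type (lone pair in the sp² plane, one electron in the p orbital); the carbocation has an empty p orbital), so the π system is cyclic and fully conjugated.
Adding the contributions, 3 × 2 = 6 from the double-bond units + 0 from the CH(+) atom = 6.
Since 6 = 4·1 + 2, the ring meets the 4n+2 criterion.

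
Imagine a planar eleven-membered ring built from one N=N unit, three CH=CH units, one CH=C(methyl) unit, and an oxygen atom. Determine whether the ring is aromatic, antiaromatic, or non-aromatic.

The p orbitals form a continuous loop: each doubly-bonded ring atom is sp² with one p-orbital electron; each sp² =N– keeps its lone pair in-plane and puts one electron into the π system; the oxygen donates one lone pair from its p orbital. The ring is fully conjugated.
Tallying contributions gives 5 × 2 = 10 from the double-bond units + 2 from the O atom = 12.
With 12 = 4·3 π electrons, Hückel's rule classifies the planar ring as antiaromatic.

Antiaromatic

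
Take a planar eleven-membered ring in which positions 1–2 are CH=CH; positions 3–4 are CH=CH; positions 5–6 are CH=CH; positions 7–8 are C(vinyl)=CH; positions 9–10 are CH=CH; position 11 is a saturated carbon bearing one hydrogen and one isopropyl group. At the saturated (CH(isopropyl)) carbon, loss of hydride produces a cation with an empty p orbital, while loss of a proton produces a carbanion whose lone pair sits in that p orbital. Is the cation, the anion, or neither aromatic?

In both ions every ring atom is sp² and contributes a p orbital, so both rings are fully conjugated.
Cation: 5 × 2 + 0 = 10 π electrons → 4(2)+2, aromatic.
Anion: 5 × 2 + 2 = 12 π electrons → 4(3), antiaromatic.

The cation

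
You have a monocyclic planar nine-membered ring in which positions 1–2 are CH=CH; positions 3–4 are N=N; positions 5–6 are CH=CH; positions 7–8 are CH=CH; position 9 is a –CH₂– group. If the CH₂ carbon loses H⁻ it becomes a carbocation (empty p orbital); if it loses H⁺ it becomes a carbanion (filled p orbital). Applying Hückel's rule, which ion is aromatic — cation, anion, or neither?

Once that carbon is sp², every ring atom has a p orbital and both ions are fully conjugated.
Cation: 4 × 2 + 0 = 8 π electrons → 4(2), antiaromatic.
Anion: 4 × 2 + 2 = 10 π electrons → 4(2)+2, aromatic.

The anion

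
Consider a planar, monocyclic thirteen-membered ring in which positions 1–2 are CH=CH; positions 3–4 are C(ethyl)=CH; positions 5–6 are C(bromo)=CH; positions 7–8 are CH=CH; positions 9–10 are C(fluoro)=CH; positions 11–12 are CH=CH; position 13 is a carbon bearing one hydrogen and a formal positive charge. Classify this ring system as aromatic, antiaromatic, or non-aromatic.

Every ring atom contributes a p orbital perpendicular to the ring (each doubly-bonded ring atom is sp² with one p-orbital electron; the carbocation has an empty p orbital), so the π system is cyclic and fully conjugated.
Adding the contributions, 6 × 2 = 12 from the double-bond units + 0 from the CH(+) atom = 12.
12 = 4(3); a planar, fully conjugated 4n system is antiaromatic.

Antiaromatic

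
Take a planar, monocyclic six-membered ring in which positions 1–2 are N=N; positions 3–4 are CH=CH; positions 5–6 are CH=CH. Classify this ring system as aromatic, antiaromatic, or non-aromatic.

Every ring atom contributes a p orbital perpendicular to the ring (the double-bond atoms are sp², each contributing one p electron; the doubly-bonded nitrogens are pyridine-type — their lone pairs lie in the ring plane, leaving one electron in the p orbital), so the π system is cyclic and fully conjugated.
Counting π electrons: 3 × 2 = 6 from the 3 double-bond units.
That gives a 4n+2 count (6, n = 1).

Aromatic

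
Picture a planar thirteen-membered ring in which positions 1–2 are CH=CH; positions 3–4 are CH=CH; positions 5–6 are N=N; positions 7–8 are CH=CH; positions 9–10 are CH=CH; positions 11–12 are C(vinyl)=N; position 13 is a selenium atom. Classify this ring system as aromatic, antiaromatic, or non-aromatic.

All ring atoms are sp² and supply a p orbital to the ring (every atom in a ring double bond is sp² and brings one electron to the p orbital; the doubly-bonded nitrogens are pyridine-type — their lone pairs lie in the ring plane, leaving one electron in the p orbital; the selenium donates one lone pair from its p orbital); the conjugation is uninterrupted.
π-electron count: 6 × 2 = 12 from the double-bond units + 2 from the Se atom = 14.
14 = 4(3) + 2, which satisfies Hückel's 4n+2 rule.

Aromatic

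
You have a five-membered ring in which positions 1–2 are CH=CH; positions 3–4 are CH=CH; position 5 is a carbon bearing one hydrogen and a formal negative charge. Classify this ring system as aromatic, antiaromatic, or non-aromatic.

Aromatic

All ring atoms are sp² and supply a p orbital to the ring (each doubly-bonded ring atom is sp² with one p-orbital electron; the carbanion's lone pair occupies the p orbital); the conjugation is uninterrupted.
Counting π electrons: 2 × 2 = 4 from the double-bond units + 2 from the CH(-) atom = 6.
Since 6 = 4·1 + 2, the ring meets the 4n+2 criterion.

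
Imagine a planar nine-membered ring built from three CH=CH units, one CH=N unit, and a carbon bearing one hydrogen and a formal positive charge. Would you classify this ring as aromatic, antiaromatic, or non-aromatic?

Antiaromatic

Every ring atom contributes a p orbital perpendicular to the ring (each doubly-bonded ring atom is sp² with one p-orbital electron; the doubly-bonded nitrogens are pyridine-type — their lone pairs lie in the ring plane, leaving one electron in the p orbital; the carbocation has an empty p orbital), so the π system is cyclic and fully conjugated.
Counting π electrons: 4 × 2 = 8 from the double-bond units + 0 from the CH(+) atom = 8.
With 8 = 4·2 π electrons, Hückel's rule classifies the planar ring as antiaromatic.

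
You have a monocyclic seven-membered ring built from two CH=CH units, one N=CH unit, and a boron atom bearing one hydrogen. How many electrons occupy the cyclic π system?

6

Every ring atom contributes a p orbital perpendicular to the ring (the double-bond atoms are sp², each contributing one p electron; each sp² =N– keeps its lone pair in-plane and puts one electron into the π system; the boron has an empty p orbital), so the π system is cyclic and fully conjugated.
Tallying contributions gives 3 × 2 = 6 from the double-bond units + 0 from the BH atom = 6.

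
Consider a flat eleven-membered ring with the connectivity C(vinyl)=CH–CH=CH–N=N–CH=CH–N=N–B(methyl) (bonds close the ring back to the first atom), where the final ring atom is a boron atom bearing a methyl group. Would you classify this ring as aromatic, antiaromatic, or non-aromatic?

Aromatic

Check conjugation: every atom in a ring double bond is sp² and brings one electron to the p orbital; each sp² =N– keeps its lone pair in-plane and puts one electron into the π system; the boron has an empty p orbital — every position has a p orbital, so the cyclic π system is continuous.
Tallying contributions gives 5 × 2 = 10 from the double-bond units + 0 from the B(methyl) atom = 10.
That gives a 4n+2 count (10, n = 2).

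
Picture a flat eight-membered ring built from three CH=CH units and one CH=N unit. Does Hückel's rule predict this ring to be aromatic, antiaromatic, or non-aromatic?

All ring atoms are sp² and supply a p orbital to the ring (each doubly-bonded ring atom is sp² with one p-orbital electron; the doubly-bonded nitrogens are pyridine-type — their lone pairs lie in the ring plane, leaving one electron in the p orbital); the conjugation is uninterrupted.
Tallying contributions gives 4 × 2 = 8 from the 4 double-bond units.
8 is a 4n count (n = 2), so the planar conjugated ring is antiaromatic.

Antiaromatic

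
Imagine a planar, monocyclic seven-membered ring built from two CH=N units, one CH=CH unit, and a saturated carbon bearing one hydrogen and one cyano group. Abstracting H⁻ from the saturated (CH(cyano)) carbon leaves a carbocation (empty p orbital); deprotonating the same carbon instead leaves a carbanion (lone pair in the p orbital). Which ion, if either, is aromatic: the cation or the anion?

Once that carbon is sp², every ring atom has a p orbital and both ions are fully conjugated.
Cation: 3 × 2 + 0 = 6 π electrons → 4(1)+2, aromatic.
Anion: 3 × 2 + 2 = 8 π electrons → 4(2), antiaromatic.

The cation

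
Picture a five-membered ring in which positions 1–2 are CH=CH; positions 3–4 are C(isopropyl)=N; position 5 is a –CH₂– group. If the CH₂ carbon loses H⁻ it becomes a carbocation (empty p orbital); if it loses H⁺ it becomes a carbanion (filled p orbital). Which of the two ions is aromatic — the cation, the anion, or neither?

The anion

In both ions every ring atom is sp² and contributes a p orbital, so both rings are fully conjugated.
Cation: 2 × 2 + 0 = 4 π electrons → 4(1), antiaromatic.
Anion: 2 × 2 + 2 = 6 π electrons → 4(1)+2, aromatic.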